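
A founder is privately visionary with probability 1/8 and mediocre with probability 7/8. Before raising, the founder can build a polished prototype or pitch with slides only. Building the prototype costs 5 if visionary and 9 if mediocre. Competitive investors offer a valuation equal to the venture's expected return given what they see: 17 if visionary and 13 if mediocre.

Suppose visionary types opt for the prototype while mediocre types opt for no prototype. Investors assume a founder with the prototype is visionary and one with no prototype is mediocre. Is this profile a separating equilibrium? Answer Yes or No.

No

Under these beliefs, the prototype earns valuation 17 and no prototype earns valuation 13.
visionary: the prototype nets 17 − 5 = 12; no prototype nets 13. visionary would deviate to no prototype.
mediocre: the prototype nets 17 − 9 = 8; no prototype nets 13. mediocre prefers no prototype.
visionary has a profitable deviation, so the profile is not an equilibrium.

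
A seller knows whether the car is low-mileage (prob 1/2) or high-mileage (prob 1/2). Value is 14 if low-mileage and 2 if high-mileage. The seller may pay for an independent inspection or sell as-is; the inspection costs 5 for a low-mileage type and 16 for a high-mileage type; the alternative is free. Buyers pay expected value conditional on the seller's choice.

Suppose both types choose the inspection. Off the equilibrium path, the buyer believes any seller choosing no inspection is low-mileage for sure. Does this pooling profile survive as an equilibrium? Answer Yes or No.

On path, the buyer holds the prior and pays 1/2·14 + 1/2·2 = 8. Off path (no inspection), believing low-mileage, it pays 14.
low-mileage: the inspection nets 8 − 5 = 3; no inspection nets 14. low-mileage would deviate.
high-mileage: the inspection nets 8 − 16 = -8; no inspection nets 14. high-mileage would deviate.
A type deviates, so pooling fails.

No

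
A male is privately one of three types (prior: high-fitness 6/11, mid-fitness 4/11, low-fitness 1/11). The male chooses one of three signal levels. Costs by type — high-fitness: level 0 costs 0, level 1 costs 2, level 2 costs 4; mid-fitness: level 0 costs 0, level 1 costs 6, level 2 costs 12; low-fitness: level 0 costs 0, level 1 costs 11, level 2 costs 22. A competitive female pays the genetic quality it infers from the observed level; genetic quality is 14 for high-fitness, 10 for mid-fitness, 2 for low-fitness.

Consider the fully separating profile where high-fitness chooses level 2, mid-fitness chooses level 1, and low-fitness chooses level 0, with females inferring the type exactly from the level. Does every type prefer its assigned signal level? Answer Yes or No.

Yes

Separating mating payoffs: level 2 → 14, level 1 → 10, level 0 → 2.
high-fitness (assigned level 2): level 0: 2 − 0 = 2; level 1: 10 − 2 = 8; level 2: 14 − 4 = 10. high-fitness stays.
mid-fitness (assigned level 1): level 0: 2 − 0 = 2; level 1: 10 − 6 = 4; level 2: 14 − 12 = 2. mid-fitness stays.
low-fitness (assigned level 0): level 0: 2 − 0 = 2; level 1: 10 − 11 = -1; level 2: 14 − 22 = -8. low-fitness stays.
Every type prefers its assigned level; separation holds.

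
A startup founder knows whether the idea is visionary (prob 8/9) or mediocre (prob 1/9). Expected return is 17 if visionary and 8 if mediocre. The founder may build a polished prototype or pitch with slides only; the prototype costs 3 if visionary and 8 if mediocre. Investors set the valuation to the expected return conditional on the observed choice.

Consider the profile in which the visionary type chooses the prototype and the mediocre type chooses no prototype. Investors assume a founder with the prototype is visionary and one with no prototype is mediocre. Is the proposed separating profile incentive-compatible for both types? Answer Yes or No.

No

Under these beliefs, the prototype earns valuation 17 and no prototype earns valuation 8.
visionary: the prototype nets 17 − 3 = 14; no prototype nets 8. visionary prefers the prototype.
mediocre: the prototype nets 17 − 8 = 9; no prototype nets 8. mediocre would deviate to the prototype.
mediocre has a profitable deviation, so the profile is not an equilibrium.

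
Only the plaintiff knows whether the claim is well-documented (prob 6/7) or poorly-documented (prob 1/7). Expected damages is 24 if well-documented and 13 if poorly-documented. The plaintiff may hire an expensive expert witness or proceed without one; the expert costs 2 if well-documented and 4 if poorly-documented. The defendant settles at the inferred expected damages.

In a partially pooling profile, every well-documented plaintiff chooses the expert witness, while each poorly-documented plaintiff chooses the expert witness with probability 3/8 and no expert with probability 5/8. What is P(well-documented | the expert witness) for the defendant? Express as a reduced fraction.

16/17

P(the expert witness) = (6/7)·1 + (1/7)·(3/8) = 51/56.
By Bayes' rule, P(well-documented | the expert witness) = (6/7) / (51/56) = 16/17.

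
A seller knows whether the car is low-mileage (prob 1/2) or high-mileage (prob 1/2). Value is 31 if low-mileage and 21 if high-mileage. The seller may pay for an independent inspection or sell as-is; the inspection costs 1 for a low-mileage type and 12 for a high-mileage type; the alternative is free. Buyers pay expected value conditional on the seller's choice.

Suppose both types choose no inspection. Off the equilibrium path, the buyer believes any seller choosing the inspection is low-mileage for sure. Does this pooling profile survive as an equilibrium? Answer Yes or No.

No

On path, the buyer holds the prior and pays 1/2·31 + 1/2·21 = 26. Off path (the inspection), believing low-mileage, it pays 31.
low-mileage: no inspection nets 26; the inspection nets 31 − 1 = 30. low-mileage would deviate.
high-mileage: no inspection nets 26; the inspection nets 31 − 12 = 19. high-mileage stays.
A type deviates, so pooling fails.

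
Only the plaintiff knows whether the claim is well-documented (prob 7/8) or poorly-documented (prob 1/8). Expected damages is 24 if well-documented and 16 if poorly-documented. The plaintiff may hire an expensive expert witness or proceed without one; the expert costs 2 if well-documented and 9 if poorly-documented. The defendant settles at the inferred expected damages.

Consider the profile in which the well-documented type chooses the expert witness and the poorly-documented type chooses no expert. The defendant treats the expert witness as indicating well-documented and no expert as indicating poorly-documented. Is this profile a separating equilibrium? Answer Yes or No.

Yes

Under these beliefs, the expert witness earns settlement 24 and no expert earns settlement 16.
well-documented: the expert witness nets 24 − 2 = 22; no expert nets 16. well-documented prefers the expert witness.
poorly-documented: the expert witness nets 24 − 9 = 15; no expert nets 16. poorly-documented prefers no expert.
Neither type deviates, so the separating profile is an equilibrium.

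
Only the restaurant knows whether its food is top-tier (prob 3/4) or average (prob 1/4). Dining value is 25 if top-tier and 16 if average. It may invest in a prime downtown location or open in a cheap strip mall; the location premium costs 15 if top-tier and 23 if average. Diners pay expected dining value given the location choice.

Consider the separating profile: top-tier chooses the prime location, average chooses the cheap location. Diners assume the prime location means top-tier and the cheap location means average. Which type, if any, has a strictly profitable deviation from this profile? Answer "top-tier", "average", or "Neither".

top-tier

The prime location pays 25; the cheap location pays 16.
top-tier: assigned the prime location, nets 25 − 15 = 10; deviating to the cheap location nets 16.
average: assigned the cheap location, nets 16; deviating to the prime location nets 25 − 23 = 2.
The top-tier type gains 6 by deviating.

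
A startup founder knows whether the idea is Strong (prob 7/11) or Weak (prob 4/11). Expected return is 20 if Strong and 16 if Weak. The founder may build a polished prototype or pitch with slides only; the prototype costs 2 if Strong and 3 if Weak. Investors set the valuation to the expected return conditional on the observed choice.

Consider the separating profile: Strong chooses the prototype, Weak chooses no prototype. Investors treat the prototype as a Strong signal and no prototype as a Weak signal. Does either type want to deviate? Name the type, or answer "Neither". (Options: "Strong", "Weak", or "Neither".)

Weak

The prototype pays 20; no prototype pays 16.
Strong: assigned the prototype, nets 20 − 2 = 18; deviating to no prototype nets 16.
Weak: assigned no prototype, nets 16; deviating to the prototype nets 20 − 3 = 17.
The Weak type gains 1 by deviating.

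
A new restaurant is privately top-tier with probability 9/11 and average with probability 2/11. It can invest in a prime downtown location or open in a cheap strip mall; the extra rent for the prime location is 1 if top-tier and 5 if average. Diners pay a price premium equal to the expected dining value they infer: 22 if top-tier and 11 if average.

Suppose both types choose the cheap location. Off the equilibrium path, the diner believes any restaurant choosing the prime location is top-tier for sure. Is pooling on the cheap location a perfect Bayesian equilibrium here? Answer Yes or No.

No

On path, the diner holds the prior and pays 9/11·22 + 2/11·11 = 20. Off path (the prime location), believing top-tier, it pays 22.
top-tier: the cheap location nets 20; the prime location nets 22 − 1 = 21. top-tier would deviate.
average: the cheap location nets 20; the prime location nets 22 − 5 = 17. average stays.
A type deviates, so pooling fails.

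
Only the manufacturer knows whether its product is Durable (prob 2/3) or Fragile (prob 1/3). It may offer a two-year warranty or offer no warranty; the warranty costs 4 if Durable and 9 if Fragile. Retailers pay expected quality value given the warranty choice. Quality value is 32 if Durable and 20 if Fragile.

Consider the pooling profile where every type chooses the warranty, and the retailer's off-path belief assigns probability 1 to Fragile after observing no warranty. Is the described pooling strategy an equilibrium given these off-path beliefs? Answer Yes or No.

On path, the retailer holds the prior and pays 2/3·32 + 1/3·20 = 28. Off path (no warranty), believing Fragile, it pays 20.
Durable: the warranty nets 28 − 4 = 24; no warranty nets 20. Durable stays.
Fragile: the warranty nets 28 − 9 = 19; no warranty nets 20. Fragile would deviate.
A type deviates, so pooling fails.

No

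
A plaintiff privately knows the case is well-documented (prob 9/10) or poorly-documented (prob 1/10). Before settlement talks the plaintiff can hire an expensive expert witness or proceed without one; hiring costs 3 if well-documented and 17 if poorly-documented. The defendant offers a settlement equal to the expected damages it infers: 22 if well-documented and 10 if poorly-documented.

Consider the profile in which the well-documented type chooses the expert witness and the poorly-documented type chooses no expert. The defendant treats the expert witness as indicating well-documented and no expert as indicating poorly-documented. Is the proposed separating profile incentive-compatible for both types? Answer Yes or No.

Under these beliefs, the expert witness earns settlement 22 and no expert earns settlement 10.
well-documented: the expert witness nets 22 − 3 = 19; no expert nets 10. well-documented prefers the expert witness.
poorly-documented: the expert witness nets 22 − 17 = 5; no expert nets 10. poorly-documented prefers no expert.
Neither type deviates, so the separating profile is an equilibrium.

Yes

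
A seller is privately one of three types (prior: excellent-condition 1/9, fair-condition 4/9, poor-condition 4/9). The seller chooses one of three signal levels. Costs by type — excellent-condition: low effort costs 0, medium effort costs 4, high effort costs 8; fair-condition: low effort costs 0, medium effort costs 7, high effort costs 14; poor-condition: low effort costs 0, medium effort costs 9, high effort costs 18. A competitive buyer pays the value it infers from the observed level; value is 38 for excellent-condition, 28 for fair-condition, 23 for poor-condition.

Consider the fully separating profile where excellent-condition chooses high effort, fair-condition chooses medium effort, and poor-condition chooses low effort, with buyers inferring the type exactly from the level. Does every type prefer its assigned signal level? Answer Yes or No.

Separating prices: high effort → 38, medium effort → 28, low effort → 23.
excellent-condition (assigned high effort): low effort: 23 − 0 = 23; medium effort: 28 − 4 = 24; high effort: 38 − 8 = 30. excellent-condition stays.
fair-condition (assigned medium effort): low effort: 23 − 0 = 23; medium effort: 28 − 7 = 21; high effort: 38 − 14 = 24. fair-condition prefers high effort.
poor-condition (assigned low effort): low effort: 23 − 0 = 23; medium effort: 28 − 9 = 19; high effort: 38 − 18 = 20. poor-condition stays.
At least one type deviates; the separating profile fails.

No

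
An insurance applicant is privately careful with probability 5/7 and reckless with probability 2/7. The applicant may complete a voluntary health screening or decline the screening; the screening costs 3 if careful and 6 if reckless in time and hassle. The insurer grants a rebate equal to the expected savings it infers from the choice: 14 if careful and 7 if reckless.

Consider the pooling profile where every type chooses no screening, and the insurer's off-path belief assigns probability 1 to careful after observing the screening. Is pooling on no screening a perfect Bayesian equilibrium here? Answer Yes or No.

Yes

On path, the insurer holds the prior and pays 5/7·14 + 2/7·7 = 12. Off path (the screening), believing careful, it pays 14.
careful: no screening nets 12; the screening nets 14 − 3 = 11. careful stays.
reckless: no screening nets 12; the screening nets 14 − 6 = 8. reckless stays.
No type deviates, so pooling is sustained.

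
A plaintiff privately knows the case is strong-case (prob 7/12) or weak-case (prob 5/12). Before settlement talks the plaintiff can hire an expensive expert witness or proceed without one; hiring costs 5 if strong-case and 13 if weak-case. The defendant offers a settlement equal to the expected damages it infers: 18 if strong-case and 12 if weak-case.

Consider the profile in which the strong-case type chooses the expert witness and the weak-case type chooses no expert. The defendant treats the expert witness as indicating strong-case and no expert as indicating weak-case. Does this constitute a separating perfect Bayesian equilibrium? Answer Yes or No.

Under these beliefs, the expert witness earns settlement 18 and no expert earns settlement 12.
strong-case: the expert witness nets 18 − 5 = 13; no expert nets 12. strong-case prefers the expert witness.
weak-case: the expert witness nets 18 − 13 = 5; no expert nets 12. weak-case prefers no expert.
Neither type deviates, so the separating profile is an equilibrium.

Yes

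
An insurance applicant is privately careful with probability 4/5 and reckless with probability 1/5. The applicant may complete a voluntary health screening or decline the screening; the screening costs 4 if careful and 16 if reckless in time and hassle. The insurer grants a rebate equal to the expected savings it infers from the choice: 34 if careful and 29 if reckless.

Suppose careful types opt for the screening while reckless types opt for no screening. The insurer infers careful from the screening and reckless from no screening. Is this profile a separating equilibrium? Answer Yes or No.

Yes

Under these beliefs, the screening earns rebate 34 and no screening earns rebate 29.
careful: the screening nets 34 − 4 = 30; no screening nets 29. careful prefers the screening.
reckless: the screening nets 34 − 16 = 18; no screening nets 29. reckless prefers no screening.
Neither type deviates, so the separating profile is an equilibrium.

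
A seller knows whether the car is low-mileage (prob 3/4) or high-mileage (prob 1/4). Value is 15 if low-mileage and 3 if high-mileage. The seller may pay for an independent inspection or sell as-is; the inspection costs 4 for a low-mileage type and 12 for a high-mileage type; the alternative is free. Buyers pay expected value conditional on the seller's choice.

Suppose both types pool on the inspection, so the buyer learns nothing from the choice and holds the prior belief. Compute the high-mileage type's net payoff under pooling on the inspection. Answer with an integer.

Pooled price = 3/4·15 + 1/4·3 = 12.
high-mileage pays cost 12 for the inspection, so net payoff = 12 − 12 = 0.

0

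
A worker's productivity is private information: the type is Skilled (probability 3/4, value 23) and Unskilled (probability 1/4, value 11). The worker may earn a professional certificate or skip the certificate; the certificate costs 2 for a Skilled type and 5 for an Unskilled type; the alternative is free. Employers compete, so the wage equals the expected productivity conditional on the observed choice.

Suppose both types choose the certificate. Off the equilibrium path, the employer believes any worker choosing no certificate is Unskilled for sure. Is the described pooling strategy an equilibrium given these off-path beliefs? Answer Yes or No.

On path, the employer holds the prior and pays 3/4·23 + 1/4·11 = 20. Off path (no certificate), believing Unskilled, it pays 11.
Skilled: the certificate nets 20 − 2 = 18; no certificate nets 11. Skilled stays.
Unskilled: the certificate nets 20 − 5 = 15; no certificate nets 11. Unskilled stays.
No type deviates, so pooling is sustained.

Yes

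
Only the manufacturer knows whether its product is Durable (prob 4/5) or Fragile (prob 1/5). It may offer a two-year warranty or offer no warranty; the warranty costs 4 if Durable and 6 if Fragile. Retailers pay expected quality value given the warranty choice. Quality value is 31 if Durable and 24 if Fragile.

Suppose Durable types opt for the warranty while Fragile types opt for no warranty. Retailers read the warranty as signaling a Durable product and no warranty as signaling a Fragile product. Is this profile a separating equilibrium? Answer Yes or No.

Under these beliefs, the warranty earns price 31 and no warranty earns price 24.
Durable: the warranty nets 31 − 4 = 27; no warranty nets 24. Durable prefers the warranty.
Fragile: the warranty nets 31 − 6 = 25; no warranty nets 24. Fragile would deviate to the warranty.
Fragile has a profitable deviation, so the profile is not an equilibrium.

No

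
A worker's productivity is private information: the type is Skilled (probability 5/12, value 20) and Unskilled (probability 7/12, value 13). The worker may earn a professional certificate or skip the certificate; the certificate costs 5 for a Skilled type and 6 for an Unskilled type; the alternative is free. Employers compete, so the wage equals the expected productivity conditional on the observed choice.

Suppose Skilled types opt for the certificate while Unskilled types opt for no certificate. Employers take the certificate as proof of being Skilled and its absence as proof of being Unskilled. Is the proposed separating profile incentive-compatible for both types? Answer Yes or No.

No

Under these beliefs, the certificate earns wage 20 and no certificate earns wage 13.
Skilled: the certificate nets 20 − 5 = 15; no certificate nets 13. Skilled prefers the certificate.
Unskilled: the certificate nets 20 − 6 = 14; no certificate nets 13. Unskilled would deviate to the certificate.
Unskilled has a profitable deviation, so the profile is not an equilibrium.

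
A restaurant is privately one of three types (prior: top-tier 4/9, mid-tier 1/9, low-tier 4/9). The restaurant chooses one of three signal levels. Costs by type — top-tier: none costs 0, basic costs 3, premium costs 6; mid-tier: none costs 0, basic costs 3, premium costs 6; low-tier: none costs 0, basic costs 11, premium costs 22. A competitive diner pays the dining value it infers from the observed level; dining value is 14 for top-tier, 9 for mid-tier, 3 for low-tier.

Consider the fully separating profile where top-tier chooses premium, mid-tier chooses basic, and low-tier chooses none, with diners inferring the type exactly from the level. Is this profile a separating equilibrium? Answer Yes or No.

Separating price premiums: premium → 14, basic → 9, none → 3.
top-tier (assigned premium): none: 3 − 0 = 3; basic: 9 − 3 = 6; premium: 14 − 6 = 8. top-tier stays.
mid-tier (assigned basic): none: 3 − 0 = 3; basic: 9 − 3 = 6; premium: 14 − 6 = 8. mid-tier prefers premium.
low-tier (assigned none): none: 3 − 0 = 3; basic: 9 − 11 = -2; premium: 14 − 22 = -8. low-tier stays.
At least one type deviates; the separating profile fails.

No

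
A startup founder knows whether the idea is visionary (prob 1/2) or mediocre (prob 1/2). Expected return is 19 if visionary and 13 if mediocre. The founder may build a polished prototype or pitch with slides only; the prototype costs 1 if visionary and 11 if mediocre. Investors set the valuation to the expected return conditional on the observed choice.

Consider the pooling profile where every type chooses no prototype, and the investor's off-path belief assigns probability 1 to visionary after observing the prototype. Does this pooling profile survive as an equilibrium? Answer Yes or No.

No

On path, the investor holds the prior and pays 1/2·19 + 1/2·13 = 16. Off path (the prototype), believing visionary, it pays 19.
visionary: no prototype nets 16; the prototype nets 19 − 1 = 18. visionary would deviate.
mediocre: no prototype nets 16; the prototype nets 19 − 11 = 8. mediocre stays.
A type deviates, so pooling fails.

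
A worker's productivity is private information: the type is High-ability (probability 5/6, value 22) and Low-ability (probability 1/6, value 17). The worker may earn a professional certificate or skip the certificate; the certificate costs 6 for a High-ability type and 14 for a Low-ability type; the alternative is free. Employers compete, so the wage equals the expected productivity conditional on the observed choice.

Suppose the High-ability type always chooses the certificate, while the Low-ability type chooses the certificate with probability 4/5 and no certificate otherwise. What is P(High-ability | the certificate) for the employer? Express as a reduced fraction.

P(the certificate) = (5/6)·1 + (1/6)·(4/5) = 29/30.
By Bayes' rule, P(High-ability | the certificate) = (5/6) / (29/30) = 25/29.

25/29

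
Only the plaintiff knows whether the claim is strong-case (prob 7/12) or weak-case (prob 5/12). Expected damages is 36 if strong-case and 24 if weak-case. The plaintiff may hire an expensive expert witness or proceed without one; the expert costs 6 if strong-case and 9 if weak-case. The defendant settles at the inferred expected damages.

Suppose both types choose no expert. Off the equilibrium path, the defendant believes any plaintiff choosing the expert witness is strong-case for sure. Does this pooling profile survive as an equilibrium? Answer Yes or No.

Yes

On path, the defendant holds the prior and pays 7/12·36 + 5/12·24 = 31. Off path (the expert witness), believing strong-case, it pays 36.
strong-case: no expert nets 31; the expert witness nets 36 − 6 = 30. strong-case stays.
weak-case: no expert nets 31; the expert witness nets 36 − 9 = 27. weak-case stays.
No type deviates, so pooling is sustained.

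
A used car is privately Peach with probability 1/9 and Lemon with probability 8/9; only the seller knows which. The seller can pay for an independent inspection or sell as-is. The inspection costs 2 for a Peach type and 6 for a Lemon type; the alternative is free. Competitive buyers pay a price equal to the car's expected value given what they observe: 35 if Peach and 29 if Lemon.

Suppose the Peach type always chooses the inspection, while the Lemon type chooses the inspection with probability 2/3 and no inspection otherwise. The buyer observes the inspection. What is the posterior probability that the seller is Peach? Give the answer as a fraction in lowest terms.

P(the inspection) = (1/9)·1 + (8/9)·(2/3) = 19/27.
By Bayes' rule, P(Peach | the inspection) = (1/9) / (19/27) = 3/19.

3/19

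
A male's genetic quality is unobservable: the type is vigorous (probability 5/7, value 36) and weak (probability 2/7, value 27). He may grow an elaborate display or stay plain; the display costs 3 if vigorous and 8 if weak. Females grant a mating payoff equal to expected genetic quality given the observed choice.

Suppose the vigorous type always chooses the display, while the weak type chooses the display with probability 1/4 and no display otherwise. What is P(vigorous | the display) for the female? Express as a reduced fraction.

10/11

P(the display) = (5/7)·1 + (2/7)·(1/4) = 11/14.
By Bayes' rule, P(vigorous | the display) = (5/7) / (11/14) = 10/11.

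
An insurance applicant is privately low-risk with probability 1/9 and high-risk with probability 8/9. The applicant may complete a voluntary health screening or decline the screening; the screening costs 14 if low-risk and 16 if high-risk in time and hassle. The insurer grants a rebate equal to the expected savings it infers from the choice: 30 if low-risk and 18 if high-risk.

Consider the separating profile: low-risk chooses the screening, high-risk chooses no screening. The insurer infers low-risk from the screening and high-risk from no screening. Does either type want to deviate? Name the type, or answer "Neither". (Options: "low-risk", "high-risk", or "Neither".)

low-risk

The screening pays 30; no screening pays 18.
low-risk: assigned the screening, nets 30 − 14 = 16; deviating to no screening nets 18.
high-risk: assigned no screening, nets 18; deviating to the screening nets 30 − 16 = 14.
The low-risk type gains 2 by deviating.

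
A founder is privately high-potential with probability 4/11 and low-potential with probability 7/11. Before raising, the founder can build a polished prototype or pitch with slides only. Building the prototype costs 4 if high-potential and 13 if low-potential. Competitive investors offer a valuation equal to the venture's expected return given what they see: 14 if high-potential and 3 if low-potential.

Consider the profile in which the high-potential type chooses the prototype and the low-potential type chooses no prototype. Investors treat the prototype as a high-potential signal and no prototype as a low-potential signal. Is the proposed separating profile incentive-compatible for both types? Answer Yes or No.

Yes

Under these beliefs, the prototype earns valuation 14 and no prototype earns valuation 3.
high-potential: the prototype nets 14 − 4 = 10; no prototype nets 3. high-potential prefers the prototype.
low-potential: the prototype nets 14 − 13 = 1; no prototype nets 3. low-potential prefers no prototype.
Neither type deviates, so the separating profile is an equilibrium.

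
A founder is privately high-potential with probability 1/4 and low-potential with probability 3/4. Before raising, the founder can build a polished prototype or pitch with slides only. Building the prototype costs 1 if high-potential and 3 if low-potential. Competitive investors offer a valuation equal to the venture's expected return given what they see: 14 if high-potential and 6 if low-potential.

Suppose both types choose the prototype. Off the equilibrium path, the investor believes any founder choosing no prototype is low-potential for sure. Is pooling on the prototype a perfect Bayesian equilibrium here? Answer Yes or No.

On path, the investor holds the prior and pays 1/4·14 + 3/4·6 = 8. Off path (no prototype), believing low-potential, it pays 6.
high-potential: the prototype nets 8 − 1 = 7; no prototype nets 6. high-potential stays.
low-potential: the prototype nets 8 − 3 = 5; no prototype nets 6. low-potential would deviate.
A type deviates, so pooling fails.

No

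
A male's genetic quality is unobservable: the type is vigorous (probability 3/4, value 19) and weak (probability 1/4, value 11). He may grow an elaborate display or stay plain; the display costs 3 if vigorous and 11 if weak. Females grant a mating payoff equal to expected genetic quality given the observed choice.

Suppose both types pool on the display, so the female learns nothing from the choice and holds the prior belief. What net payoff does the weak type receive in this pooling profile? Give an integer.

Pooled mating payoff = 3/4·19 + 1/4·11 = 17.
weak pays cost 11 for the display, so net payoff = 17 − 11 = 6.

6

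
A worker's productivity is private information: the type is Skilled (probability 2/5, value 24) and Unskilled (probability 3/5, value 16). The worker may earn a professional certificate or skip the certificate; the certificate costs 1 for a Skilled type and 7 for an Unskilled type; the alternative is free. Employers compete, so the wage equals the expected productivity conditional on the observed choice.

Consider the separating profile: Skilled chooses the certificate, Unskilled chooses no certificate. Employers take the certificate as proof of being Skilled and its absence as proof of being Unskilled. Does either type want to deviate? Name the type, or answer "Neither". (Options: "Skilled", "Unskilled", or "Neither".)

Unskilled

The certificate pays 24; no certificate pays 16.
Skilled: assigned the certificate, nets 24 − 1 = 23; deviating to no certificate nets 16.
Unskilled: assigned no certificate, nets 16; deviating to the certificate nets 24 − 7 = 17.
The Unskilled type gains 1 by deviating.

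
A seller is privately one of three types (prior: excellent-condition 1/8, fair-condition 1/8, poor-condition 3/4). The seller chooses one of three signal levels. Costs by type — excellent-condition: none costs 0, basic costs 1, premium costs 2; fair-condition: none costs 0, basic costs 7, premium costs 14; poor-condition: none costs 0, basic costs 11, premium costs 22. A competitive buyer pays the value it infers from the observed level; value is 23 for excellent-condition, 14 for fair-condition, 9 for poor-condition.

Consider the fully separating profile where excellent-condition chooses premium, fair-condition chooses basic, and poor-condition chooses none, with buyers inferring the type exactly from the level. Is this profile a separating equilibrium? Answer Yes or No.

Separating prices: premium → 23, basic → 14, none → 9.
excellent-condition (assigned premium): none: 9 − 0 = 9; basic: 14 − 1 = 13; premium: 23 − 2 = 21. excellent-condition stays.
fair-condition (assigned basic): none: 9 − 0 = 9; basic: 14 − 7 = 7; premium: 23 − 14 = 9. fair-condition prefers none.
poor-condition (assigned none): none: 9 − 0 = 9; basic: 14 − 11 = 3; premium: 23 − 22 = 1. poor-condition stays.
At least one type deviates; the separating profile fails.

No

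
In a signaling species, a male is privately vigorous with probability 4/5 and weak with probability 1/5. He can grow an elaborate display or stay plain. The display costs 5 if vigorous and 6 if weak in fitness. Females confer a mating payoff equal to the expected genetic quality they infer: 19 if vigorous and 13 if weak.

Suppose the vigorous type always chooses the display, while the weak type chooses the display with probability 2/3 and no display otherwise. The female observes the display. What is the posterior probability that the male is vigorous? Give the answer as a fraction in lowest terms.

6/7

P(the display) = (4/5)·1 + (1/5)·(2/3) = 14/15.
By Bayes' rule, P(vigorous | the display) = (4/5) / (14/15) = 6/7.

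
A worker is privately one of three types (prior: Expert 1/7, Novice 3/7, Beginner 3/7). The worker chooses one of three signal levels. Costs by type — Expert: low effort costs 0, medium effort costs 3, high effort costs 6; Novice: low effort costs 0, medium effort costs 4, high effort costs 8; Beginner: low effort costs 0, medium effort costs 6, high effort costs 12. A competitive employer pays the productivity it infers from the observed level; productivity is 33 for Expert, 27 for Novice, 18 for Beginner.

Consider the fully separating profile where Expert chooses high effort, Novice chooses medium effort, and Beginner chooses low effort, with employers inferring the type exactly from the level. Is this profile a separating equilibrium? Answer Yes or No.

No

Separating wages: high effort → 33, medium effort → 27, low effort → 18.
Expert (assigned high effort): low effort: 18 − 0 = 18; medium effort: 27 − 3 = 24; high effort: 33 − 6 = 27. Expert stays.
Novice (assigned medium effort): low effort: 18 − 0 = 18; medium effort: 27 − 4 = 23; high effort: 33 − 8 = 25. Novice prefers high effort.
Beginner (assigned low effort): low effort: 18 − 0 = 18; medium effort: 27 − 6 = 21; high effort: 33 − 12 = 21. Beginner prefers medium effort.
At least one type deviates; the separating profile fails.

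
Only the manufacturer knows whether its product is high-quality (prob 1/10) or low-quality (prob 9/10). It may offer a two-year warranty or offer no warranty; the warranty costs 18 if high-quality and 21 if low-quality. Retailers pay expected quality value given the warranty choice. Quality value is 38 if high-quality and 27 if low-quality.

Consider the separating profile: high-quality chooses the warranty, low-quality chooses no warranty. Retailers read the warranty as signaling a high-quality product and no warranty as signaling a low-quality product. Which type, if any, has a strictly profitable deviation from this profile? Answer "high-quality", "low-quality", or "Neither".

The warranty pays 38; no warranty pays 27.
high-quality: assigned the warranty, nets 38 − 18 = 20; deviating to no warranty nets 27.
low-quality: assigned no warranty, nets 27; deviating to the warranty nets 38 − 21 = 17.
The high-quality type gains 7 by deviating.

high-quality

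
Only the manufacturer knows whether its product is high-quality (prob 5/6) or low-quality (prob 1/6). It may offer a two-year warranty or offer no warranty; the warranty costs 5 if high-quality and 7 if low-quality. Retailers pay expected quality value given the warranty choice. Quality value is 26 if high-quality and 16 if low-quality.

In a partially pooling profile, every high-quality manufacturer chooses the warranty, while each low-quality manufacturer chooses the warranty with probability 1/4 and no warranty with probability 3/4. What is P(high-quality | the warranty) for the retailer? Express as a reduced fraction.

20/21

P(the warranty) = (5/6)·1 + (1/6)·(1/4) = 7/8.
By Bayes' rule, P(high-quality | the warranty) = (5/6) / (7/8) = 20/21.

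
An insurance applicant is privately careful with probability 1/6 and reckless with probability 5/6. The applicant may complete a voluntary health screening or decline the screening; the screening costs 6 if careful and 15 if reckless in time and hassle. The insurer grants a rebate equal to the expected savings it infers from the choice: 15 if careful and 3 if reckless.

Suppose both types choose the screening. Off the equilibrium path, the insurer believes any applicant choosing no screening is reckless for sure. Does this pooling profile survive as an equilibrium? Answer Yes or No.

No

On path, the insurer holds the prior and pays 1/6·15 + 5/6·3 = 5. Off path (no screening), believing reckless, it pays 3.
careful: the screening nets 5 − 6 = -1; no screening nets 3. careful would deviate.
reckless: the screening nets 5 − 15 = -10; no screening nets 3. reckless would deviate.
A type deviates, so pooling fails.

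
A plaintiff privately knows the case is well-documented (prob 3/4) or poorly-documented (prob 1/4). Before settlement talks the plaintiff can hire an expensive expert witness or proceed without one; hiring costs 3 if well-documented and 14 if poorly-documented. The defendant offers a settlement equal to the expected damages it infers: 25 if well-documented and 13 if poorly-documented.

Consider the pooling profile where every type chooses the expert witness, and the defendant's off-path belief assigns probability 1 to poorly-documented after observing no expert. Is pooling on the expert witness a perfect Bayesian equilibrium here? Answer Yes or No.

On path, the defendant holds the prior and pays 3/4·25 + 1/4·13 = 22. Off path (no expert), believing poorly-documented, it pays 13.
well-documented: the expert witness nets 22 − 3 = 19; no expert nets 13. well-documented stays.
poorly-documented: the expert witness nets 22 − 14 = 8; no expert nets 13. poorly-documented would deviate.
A type deviates, so pooling fails.

No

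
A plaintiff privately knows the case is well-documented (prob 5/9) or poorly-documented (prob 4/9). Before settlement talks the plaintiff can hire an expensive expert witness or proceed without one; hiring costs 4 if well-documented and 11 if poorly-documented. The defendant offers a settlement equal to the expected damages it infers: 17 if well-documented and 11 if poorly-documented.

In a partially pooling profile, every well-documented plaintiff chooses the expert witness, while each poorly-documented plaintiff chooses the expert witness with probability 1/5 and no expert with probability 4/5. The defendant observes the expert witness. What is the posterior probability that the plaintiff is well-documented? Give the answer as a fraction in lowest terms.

P(the expert witness) = (5/9)·1 + (4/9)·(1/5) = 29/45.
By Bayes' rule, P(well-documented | the expert witness) = (5/9) / (29/45) = 25/29.

25/29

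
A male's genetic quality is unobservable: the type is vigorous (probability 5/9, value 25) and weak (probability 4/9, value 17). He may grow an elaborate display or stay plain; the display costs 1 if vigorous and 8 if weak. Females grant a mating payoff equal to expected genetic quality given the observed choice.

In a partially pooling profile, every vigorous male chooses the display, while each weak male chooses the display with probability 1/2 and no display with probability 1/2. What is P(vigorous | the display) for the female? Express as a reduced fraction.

5/7

P(the display) = (5/9)·1 + (4/9)·(1/2) = 7/9.
By Bayes' rule, P(vigorous | the display) = (5/9) / (7/9) = 5/7.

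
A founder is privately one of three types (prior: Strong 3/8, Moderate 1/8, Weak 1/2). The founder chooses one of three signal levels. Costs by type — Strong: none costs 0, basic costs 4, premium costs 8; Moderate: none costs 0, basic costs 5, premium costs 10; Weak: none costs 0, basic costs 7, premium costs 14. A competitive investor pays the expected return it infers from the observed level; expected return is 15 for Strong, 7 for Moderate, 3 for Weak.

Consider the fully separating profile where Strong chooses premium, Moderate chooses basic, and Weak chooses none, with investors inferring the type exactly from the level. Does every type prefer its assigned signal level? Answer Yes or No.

Separating valuations: premium → 15, basic → 7, none → 3.
Strong (assigned premium): none: 3 − 0 = 3; basic: 7 − 4 = 3; premium: 15 − 8 = 7. Strong stays.
Moderate (assigned basic): none: 3 − 0 = 3; basic: 7 − 5 = 2; premium: 15 − 10 = 5. Moderate prefers premium.
Weak (assigned none): none: 3 − 0 = 3; basic: 7 − 7 = 0; premium: 15 − 14 = 1. Weak stays.
At least one type deviates; the separating profile fails.

No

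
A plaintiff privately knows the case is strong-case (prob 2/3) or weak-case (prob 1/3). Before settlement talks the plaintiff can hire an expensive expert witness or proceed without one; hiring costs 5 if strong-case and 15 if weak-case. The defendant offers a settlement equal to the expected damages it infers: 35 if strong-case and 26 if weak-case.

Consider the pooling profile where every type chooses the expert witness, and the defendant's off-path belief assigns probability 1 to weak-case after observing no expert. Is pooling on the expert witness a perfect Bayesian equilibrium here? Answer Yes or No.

No

On path, the defendant holds the prior and pays 2/3·35 + 1/3·26 = 32. Off path (no expert), believing weak-case, it pays 26.
strong-case: the expert witness nets 32 − 5 = 27; no expert nets 26. strong-case stays.
weak-case: the expert witness nets 32 − 15 = 17; no expert nets 26. weak-case would deviate.
A type deviates, so pooling fails.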